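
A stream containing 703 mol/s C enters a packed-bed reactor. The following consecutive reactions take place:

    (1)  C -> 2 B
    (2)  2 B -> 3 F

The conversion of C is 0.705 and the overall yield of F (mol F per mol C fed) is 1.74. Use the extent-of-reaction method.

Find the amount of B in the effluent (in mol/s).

Conversion of C: C consumed = 1ξ₁ = 0.705 × 703 → ξ₁ = 495.6 mol/s.
Yield of F: 3ξ₂ / 703 = 1.74 → ξ₂ = 407.7 mol/s.
Outlet amounts (n = n₀ + Σ ν·ξ):
  C: 703 − 1(495.6) = 207.4
  B: 0 + 2(495.6) − 2(407.7) = 175.7
  F: 0 + 3(407.7) = 1223

176 mol/s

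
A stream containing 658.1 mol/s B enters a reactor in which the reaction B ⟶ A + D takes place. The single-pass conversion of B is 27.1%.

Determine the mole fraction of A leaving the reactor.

0.213

B reacted = 0.271 × 658.1 = 178.3 mol/s; ν_B = −1, so ξ = 178.3/1 = 178.3 mol/s.
Outlet amounts (n = n₀ + ν ξ):
  B: 658.1 − 1(178.3) = 479.8
  A: 0 + 1(178.3) = 178.3
  D: 0 + 1(178.3) = 178.3
Total out = 836.4 mol/s; y_A = 178.3 / 836.4 = 0.2132.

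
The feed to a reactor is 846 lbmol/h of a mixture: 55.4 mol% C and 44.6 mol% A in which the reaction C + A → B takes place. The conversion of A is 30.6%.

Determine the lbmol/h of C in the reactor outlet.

353 lbmol/h

A reacted = 0.306 × 377.3 = 115.5 lbmol/h; ν_A = −1, so ξ = 115.5/1 = 115.5 lbmol/h.
Outlet amounts (n = n₀ + ν ξ):
  C: 468.7 − 1(115.5) = 353.2
  A: 377.3 − 1(115.5) = 261.9
  B: 0 + 1(115.5) = 115.5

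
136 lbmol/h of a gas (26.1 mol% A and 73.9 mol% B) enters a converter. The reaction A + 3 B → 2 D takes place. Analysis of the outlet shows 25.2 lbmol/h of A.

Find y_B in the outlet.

0.603

For A: n = n₀ − 1ξ → 25.2 = 35.5 − 1ξ, giving ξ = 10.3 lbmol/h.
Outlet amounts (n = n₀ + ν ξ):
  A: 35.5 − 1(10.3) = 25.2
  B: 100.5 − 3(10.3) = 69.62
  D: 0 + 2(10.3) = 20.59
Total out = 115.4 lbmol/h; y_B = 69.62 / 115.4 = 0.6032.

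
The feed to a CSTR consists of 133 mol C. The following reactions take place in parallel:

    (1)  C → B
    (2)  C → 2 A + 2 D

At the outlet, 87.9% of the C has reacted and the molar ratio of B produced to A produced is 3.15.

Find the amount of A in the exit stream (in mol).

Conversion of C: C consumed = 0.879 × 133 = 116.9 mol = 1ξ₁ + 1ξ₂.
Selectivity: 1ξ₁ / (2ξ₂) = 3.15 → ξ₁ = 6.3 ξ₂.
Substitute: (1·6.3 + 1) ξ₂ = 116.9 → ξ₂ = 16.01 mol, ξ₁ = 100.9 mol.
Outlet amounts (n = n₀ + Σ ν·ξ):
  C: 133 − 1(100.9) − 1(16.01) = 16.09
  B: 0 + 1(100.9) = 100.9
  A: 0 + 2(16.01) = 32.03
  D: 0 + 2(16.01) = 32.03

32 mol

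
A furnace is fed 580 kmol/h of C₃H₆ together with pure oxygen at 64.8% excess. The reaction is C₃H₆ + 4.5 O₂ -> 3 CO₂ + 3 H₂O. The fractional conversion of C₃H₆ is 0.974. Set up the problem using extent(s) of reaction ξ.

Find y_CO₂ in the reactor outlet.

0.328

Stoichiometric O₂ = 4.5 × 580 = 2610 kmol/h; O₂ fed = 2610 × 1.648 = 4301 kmol/h.
Fuel reacted = 0.974 × 580 → ξ = 564.9 kmol/h.
Outlet (n = n₀ + ν ξ):
  C₃H₆: 580 − 1(564.9) = 15.08
  O₂: 4301 − 4.5(564.9) = 1759
  CO₂: 0 + 3(564.9) = 1695
  H₂O: 0 + 3(564.9) = 1695
Total out = 5164 kmol/h; y_CO₂ = 1695 / 5164 = 0.3282.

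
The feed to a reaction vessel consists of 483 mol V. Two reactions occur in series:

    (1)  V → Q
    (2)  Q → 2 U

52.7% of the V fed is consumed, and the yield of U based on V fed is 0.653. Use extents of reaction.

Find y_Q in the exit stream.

0.151

Conversion of V: V consumed = 1ξ₁ = 0.527 × 483 → ξ₁ = 254.5 mol.
Yield of U: 2ξ₂ / 483 = 0.653 → ξ₂ = 157.7 mol.
Outlet amounts (n = n₀ + Σ ν·ξ):
  V: 483 − 1(254.5) = 228.5
  Q: 0 + 1(254.5) − 1(157.7) = 96.84
  U: 0 + 2(157.7) = 315.4
Total out = 640.7 mol; y_Q = 96.84 / 640.7 = 0.1511.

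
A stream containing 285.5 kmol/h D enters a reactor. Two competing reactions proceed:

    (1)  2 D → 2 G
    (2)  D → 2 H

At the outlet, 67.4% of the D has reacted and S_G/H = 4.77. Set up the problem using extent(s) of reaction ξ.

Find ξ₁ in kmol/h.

ξ₁ = 87.1 kmol/h

Conversion of D: D consumed = 0.674 × 285.5 = 192.4 kmol/h = 2ξ₁ + 1ξ₂.
Selectivity: 2ξ₁ / (2ξ₂) = 4.77 → ξ₁ = 4.77 ξ₂.
Substitute: (2·4.77 + 1) ξ₂ = 192.4 → ξ₂ = 18.26 kmol/h, ξ₁ = 87.09 kmol/h.
Outlet amounts (n = n₀ + Σ ν·ξ):
  D: 285.5 − 2(87.09) − 1(18.26) = 93.07
  G: 0 + 2(87.09) = 174.2
  H: 0 + 2(18.26) = 36.51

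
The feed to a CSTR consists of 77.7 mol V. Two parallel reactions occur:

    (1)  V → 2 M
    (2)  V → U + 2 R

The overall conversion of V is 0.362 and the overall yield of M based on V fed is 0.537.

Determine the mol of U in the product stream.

Yield of M: 2ξ₁ / 77.7 = 0.537 → ξ₁ = 20.86 mol.
Conversion of V: 1ξ₁ + 1ξ₂ = 0.362 × 77.7 = 28.13 → ξ₂ = 7.265 mol.
Outlet amounts (n = n₀ + Σ ν·ξ):
  V: 77.7 − 1(20.86) − 1(7.265) = 49.57
  M: 0 + 2(20.86) = 41.72
  U: 0 + 1(7.265) = 7.265
  R: 0 + 2(7.265) = 14.53

7.26 mol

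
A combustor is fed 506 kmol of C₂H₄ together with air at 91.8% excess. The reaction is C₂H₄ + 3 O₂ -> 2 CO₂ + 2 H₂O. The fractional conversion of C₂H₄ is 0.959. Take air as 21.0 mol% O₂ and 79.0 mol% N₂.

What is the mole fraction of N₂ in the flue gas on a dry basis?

Stoichiometric O₂ = 3 × 506 = 1518 kmol; O₂ fed = 1518 × 1.918 = 2912 kmol.
N₂ fed = 2912 × 79/21 = 10950 kmol.
Fuel reacted = 0.959 × 506 → ξ = 485.3 kmol.
Outlet (n = n₀ + ν ξ):
  C₂H₄: 506 − 1(485.3) = 20.75
  O₂: 2912 − 3(485.3) = 1456
  N₂: 10950 (inert)
  CO₂: 0 + 2(485.3) = 970.5
  H₂O: 0 + 2(485.3) = 970.5
Dry total = 13400 kmol; y_N₂ (dry) = 10950 / 13400 = 0.8174.

0.817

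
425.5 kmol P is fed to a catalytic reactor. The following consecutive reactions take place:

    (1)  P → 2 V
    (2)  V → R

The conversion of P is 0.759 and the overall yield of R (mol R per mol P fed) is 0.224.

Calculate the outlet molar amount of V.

551 kmol

Conversion of P: P consumed = 1ξ₁ = 0.759 × 425.5 → ξ₁ = 323 kmol.
Yield of R: 1ξ₂ / 425.5 = 0.224 → ξ₂ = 95.31 kmol.
Outlet amounts (n = n₀ + Σ ν·ξ):
  P: 425.5 − 1(323) = 102.5
  V: 0 + 2(323) − 1(95.31) = 550.6
  R: 0 + 1(95.31) = 95.31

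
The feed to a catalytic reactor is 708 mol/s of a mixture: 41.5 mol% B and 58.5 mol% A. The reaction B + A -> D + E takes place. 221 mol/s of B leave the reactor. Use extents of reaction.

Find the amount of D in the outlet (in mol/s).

72.8 mol/s

For B: n = n₀ − 1ξ → 221 = 293.8 − 1ξ, giving ξ = 72.82 mol/s.
Outlet amounts (n = n₀ + ν ξ):
  B: 293.8 − 1(72.82) = 221
  A: 414.2 − 1(72.82) = 341.4
  D: 0 + 1(72.82) = 72.82
  E: 0 + 1(72.82) = 72.82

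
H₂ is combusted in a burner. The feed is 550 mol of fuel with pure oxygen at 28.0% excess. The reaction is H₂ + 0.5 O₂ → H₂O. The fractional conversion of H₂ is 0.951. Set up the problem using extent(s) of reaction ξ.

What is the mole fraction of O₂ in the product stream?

Stoichiometric O₂ = 0.5 × 550 = 275 mol; O₂ fed = 275 × 1.280 = 352 mol.
Fuel reacted = 0.951 × 550 → ξ = 523 mol.
Outlet (n = n₀ + ν ξ):
  H₂: 550 − 1(523) = 26.95
  O₂: 352 − 0.5(523) = 90.48
  H₂O: 0 + 1(523) = 523
Total out = 640.5 mol; y_O₂ = 90.48 / 640.5 = 0.1413.

0.141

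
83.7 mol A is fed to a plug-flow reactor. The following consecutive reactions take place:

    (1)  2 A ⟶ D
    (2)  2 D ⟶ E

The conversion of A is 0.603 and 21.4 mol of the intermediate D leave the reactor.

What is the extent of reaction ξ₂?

ξ₂ = 1.92 mol

Conversion of A: A consumed = 2ξ₁ = 0.603 × 83.7 → ξ₁ = 25.24 mol.
D balance: n_D = 0 + 1ξ₁ − 2ξ₂ = 21.4 → ξ₂ = (1·25.24 − 21.4)/2 = 1.918 mol.
Outlet amounts (n = n₀ + Σ ν·ξ):
  A: 83.7 − 2(25.24) = 33.23
  D: 0 + 1(25.24) − 2(1.918) = 21.4
  E: 0 + 1(1.918) = 1.918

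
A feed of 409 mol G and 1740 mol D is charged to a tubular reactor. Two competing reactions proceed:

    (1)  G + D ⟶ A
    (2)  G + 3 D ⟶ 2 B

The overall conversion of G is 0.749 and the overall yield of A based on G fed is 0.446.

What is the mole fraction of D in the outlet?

Yield of A: 1ξ₁ / 409 = 0.446 → ξ₁ = 182.4 mol.
Conversion of G: 1ξ₁ + 1ξ₂ = 0.749 × 409 = 306.3 → ξ₂ = 123.9 mol.
Outlet amounts (n = n₀ + Σ ν·ξ):
  G: 409 − 1(182.4) − 1(123.9) = 102.7
  D: 1740 − 1(182.4) − 3(123.9) = 1186
  A: 0 + 1(182.4) = 182.4
  B: 0 + 2(123.9) = 247.9
Total out = 1719 mol; y_D = 1186 / 1719 = 0.6899.

0.69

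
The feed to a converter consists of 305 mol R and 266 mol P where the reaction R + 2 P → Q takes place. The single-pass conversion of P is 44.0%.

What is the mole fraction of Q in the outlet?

P reacted = 0.44 × 266 = 117 mol; ν_P = −2, so ξ = 117/2 = 58.52 mol.
Outlet amounts (n = n₀ + ν ξ):
  R: 305 − 1(58.52) = 246.5
  P: 266 − 2(58.52) = 149
  Q: 0 + 1(58.52) = 58.52
Total out = 454 mol; y_Q = 58.52 / 454 = 0.1289.

0.129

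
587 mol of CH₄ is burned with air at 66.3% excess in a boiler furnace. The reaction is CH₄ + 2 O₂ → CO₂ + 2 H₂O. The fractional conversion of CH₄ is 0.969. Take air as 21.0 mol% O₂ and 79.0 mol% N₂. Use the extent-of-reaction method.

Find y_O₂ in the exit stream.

0.0824

Stoichiometric O₂ = 2 × 587 = 1174 mol; O₂ fed = 1174 × 1.663 = 1952 mol.
N₂ fed = 1952 × 79/21 = 7345 mol.
Fuel reacted = 0.969 × 587 → ξ = 568.8 mol.
Outlet (n = n₀ + ν ξ):
  CH₄: 587 − 1(568.8) = 18.2
  O₂: 1952 − 2(568.8) = 814.8
  N₂: 7345 (inert)
  CO₂: 0 + 1(568.8) = 568.8
  H₂O: 0 + 2(568.8) = 1138
Total out = 9884 mol; y_O₂ = 814.8 / 9884 = 0.08243.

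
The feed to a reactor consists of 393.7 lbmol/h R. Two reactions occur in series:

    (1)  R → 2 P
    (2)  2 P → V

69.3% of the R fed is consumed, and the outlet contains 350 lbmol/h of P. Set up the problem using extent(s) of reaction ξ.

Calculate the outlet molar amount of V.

97.8 lbmol/h

Conversion of R: R consumed = 1ξ₁ = 0.693 × 393.7 → ξ₁ = 272.8 lbmol/h.
P balance: n_P = 0 + 2ξ₁ − 2ξ₂ = 350 → ξ₂ = (2·272.8 − 350)/2 = 97.83 lbmol/h.
Outlet amounts (n = n₀ + Σ ν·ξ):
  R: 393.7 − 1(272.8) = 120.9
  P: 0 + 2(272.8) − 2(97.83) = 350
  V: 0 + 1(97.83) = 97.83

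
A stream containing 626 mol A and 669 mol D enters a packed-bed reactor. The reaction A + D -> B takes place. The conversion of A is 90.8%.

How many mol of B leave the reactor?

A reacted = 0.908 × 626 = 568.4 mol; ν_A = −1, so ξ = 568.4/1 = 568.4 mol.
Outlet amounts (n = n₀ + ν ξ):
  A: 626 − 1(568.4) = 57.59
  D: 669 − 1(568.4) = 100.6
  B: 0 + 1(568.4) = 568.4

568 mol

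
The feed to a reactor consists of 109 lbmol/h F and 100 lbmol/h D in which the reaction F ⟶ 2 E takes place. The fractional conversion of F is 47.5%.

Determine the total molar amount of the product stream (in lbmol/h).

F reacted = 0.475 × 109 = 51.77 lbmol/h; ν_F = −1, so ξ = 51.77/1 = 51.77 lbmol/h.
Outlet amounts (n = n₀ + ν ξ):
  F: 109 − 1(51.77) = 57.23
  E: 0 + 2(51.77) = 103.5
  D: 100 (inert)
Total out = 57.23 + 103.5 + 100 = 260.8 lbmol/h.

261 lbmol/h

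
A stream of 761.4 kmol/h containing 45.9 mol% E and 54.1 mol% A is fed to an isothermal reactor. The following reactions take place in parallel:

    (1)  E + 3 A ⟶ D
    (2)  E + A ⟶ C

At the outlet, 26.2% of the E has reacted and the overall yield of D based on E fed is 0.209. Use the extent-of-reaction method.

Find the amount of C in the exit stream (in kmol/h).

18.5 kmol/h

Yield of D: 1ξ₁ / 349.5 = 0.209 → ξ₁ = 73.04 kmol/h.
Conversion of E: 1ξ₁ + 1ξ₂ = 0.262 × 349.5 = 91.56 → ξ₂ = 18.52 kmol/h.
Outlet amounts (n = n₀ + Σ ν·ξ):
  E: 349.5 − 1(73.04) − 1(18.52) = 257.9
  A: 411.9 − 3(73.04) − 1(18.52) = 174.3
  D: 0 + 1(73.04) = 73.04
  C: 0 + 1(18.52) = 18.52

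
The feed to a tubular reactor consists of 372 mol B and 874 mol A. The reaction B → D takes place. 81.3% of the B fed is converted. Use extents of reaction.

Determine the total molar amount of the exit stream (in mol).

B reacted = 0.813 × 372 = 302.4 mol; ν_B = −1, so ξ = 302.4/1 = 302.4 mol.
Outlet amounts (n = n₀ + ν ξ):
  B: 372 − 1(302.4) = 69.56
  D: 0 + 1(302.4) = 302.4
  A: 874 (inert)
Total out = 69.56 + 302.4 + 874 = 1246 mol.

1250 mol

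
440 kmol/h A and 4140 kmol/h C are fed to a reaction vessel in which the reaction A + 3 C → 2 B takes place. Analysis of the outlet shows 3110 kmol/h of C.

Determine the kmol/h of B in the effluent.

687 kmol/h

For C: n = n₀ − 3ξ → 3110 = 4140 − 3ξ, giving ξ = 343.3 kmol/h.
Outlet amounts (n = n₀ + ν ξ):
  A: 440 − 1(343.3) = 96.67
  C: 4140 − 3(343.3) = 3110
  B: 0 + 2(343.3) = 686.7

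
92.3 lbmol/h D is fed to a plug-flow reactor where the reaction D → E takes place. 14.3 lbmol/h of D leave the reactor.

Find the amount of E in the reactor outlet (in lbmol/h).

For D: n = n₀ − 1ξ → 14.3 = 92.3 − 1ξ, giving ξ = 78 lbmol/h.
Outlet amounts (n = n₀ + ν ξ):
  D: 92.3 − 1(78) = 14.3
  E: 0 + 1(78) = 78

78 lbmol/h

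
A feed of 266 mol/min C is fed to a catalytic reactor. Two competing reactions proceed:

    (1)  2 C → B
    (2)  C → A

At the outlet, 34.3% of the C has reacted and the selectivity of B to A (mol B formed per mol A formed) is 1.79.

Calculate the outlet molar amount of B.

Conversion of C: C consumed = 0.343 × 266 = 91.24 mol/min = 2ξ₁ + 1ξ₂.
Selectivity: 1ξ₁ / (1ξ₂) = 1.79 → ξ₁ = 1.79 ξ₂.
Substitute: (2·1.79 + 1) ξ₂ = 91.24 → ξ₂ = 19.92 mol/min, ξ₁ = 35.66 mol/min.
Outlet amounts (n = n₀ + Σ ν·ξ):
  C: 266 − 2(35.66) − 1(19.92) = 174.8
  B: 0 + 1(35.66) = 35.66
  A: 0 + 1(19.92) = 19.92

35.7 mol/min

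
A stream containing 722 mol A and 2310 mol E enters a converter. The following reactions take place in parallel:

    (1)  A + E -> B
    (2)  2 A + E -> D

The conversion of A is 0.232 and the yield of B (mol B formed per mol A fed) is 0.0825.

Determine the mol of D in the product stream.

54 mol

Yield of B: 1ξ₁ / 722 = 0.0825 → ξ₁ = 59.57 mol.
Conversion of A: 1ξ₁ + 2ξ₂ = 0.232 × 722 = 167.5 → ξ₂ = 53.97 mol.
Outlet amounts (n = n₀ + Σ ν·ξ):
  A: 722 − 1(59.57) − 2(53.97) = 554.5
  E: 2310 − 1(59.57) − 1(53.97) = 2196
  B: 0 + 1(59.57) = 59.57
  D: 0 + 1(53.97) = 53.97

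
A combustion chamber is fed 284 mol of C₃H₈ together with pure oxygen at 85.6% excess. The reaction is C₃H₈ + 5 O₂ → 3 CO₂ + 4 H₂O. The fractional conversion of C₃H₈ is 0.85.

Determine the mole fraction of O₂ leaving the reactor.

Stoichiometric O₂ = 5 × 284 = 1420 mol; O₂ fed = 1420 × 1.856 = 2636 mol.
Fuel reacted = 0.85 × 284 → ξ = 241.4 mol.
Outlet (n = n₀ + ν ξ):
  C₃H₈: 284 − 1(241.4) = 42.6
  O₂: 2636 − 5(241.4) = 1429
  CO₂: 0 + 3(241.4) = 724.2
  H₂O: 0 + 4(241.4) = 965.6
Total out = 3161 mol; y_O₂ = 1429 / 3161 = 0.4519.

0.452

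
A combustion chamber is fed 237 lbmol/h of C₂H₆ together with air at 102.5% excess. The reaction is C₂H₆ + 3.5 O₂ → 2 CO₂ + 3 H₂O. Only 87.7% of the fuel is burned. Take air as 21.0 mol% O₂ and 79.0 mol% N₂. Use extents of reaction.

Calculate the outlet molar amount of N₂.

6320 lbmol/h

Stoichiometric O₂ = 3.5 × 237 = 829.5 lbmol/h; O₂ fed = 829.5 × 2.025 = 1680 lbmol/h.
N₂ fed = 1680 × 79/21 = 6319 lbmol/h.
Fuel reacted = 0.877 × 237 → ξ = 207.8 lbmol/h.
Outlet (n = n₀ + ν ξ):
  C₂H₆: 237 − 1(207.8) = 29.15
  O₂: 1680 − 3.5(207.8) = 952.3
  N₂: 6319 (inert)
  CO₂: 0 + 2(207.8) = 415.7
  H₂O: 0 + 3(207.8) = 623.5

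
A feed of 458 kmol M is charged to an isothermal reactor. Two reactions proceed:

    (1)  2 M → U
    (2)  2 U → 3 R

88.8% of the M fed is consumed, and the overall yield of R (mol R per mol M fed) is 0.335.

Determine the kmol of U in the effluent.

101 kmol

Conversion of M: M consumed = 2ξ₁ = 0.888 × 458 → ξ₁ = 203.4 kmol.
Yield of R: 3ξ₂ / 458 = 0.335 → ξ₂ = 51.14 kmol.
Outlet amounts (n = n₀ + Σ ν·ξ):
  M: 458 − 2(203.4) = 51.3
  U: 0 + 1(203.4) − 2(51.14) = 101.1
  R: 0 + 3(51.14) = 153.4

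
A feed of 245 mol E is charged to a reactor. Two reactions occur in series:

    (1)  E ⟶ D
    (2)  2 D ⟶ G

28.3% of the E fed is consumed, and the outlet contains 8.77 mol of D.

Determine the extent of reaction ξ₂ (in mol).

Conversion of E: E consumed = 1ξ₁ = 0.283 × 245 → ξ₁ = 69.33 mol.
D balance: n_D = 0 + 1ξ₁ − 2ξ₂ = 8.77 → ξ₂ = (1·69.33 − 8.77)/2 = 30.28 mol.
Outlet amounts (n = n₀ + Σ ν·ξ):
  E: 245 − 1(69.33) = 175.7
  D: 0 + 1(69.33) − 2(30.28) = 8.77
  G: 0 + 1(30.28) = 30.28

ξ₂ = 30.3 mol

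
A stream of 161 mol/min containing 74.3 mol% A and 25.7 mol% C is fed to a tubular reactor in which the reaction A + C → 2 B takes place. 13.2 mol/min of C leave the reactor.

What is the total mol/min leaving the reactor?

For C: n = n₀ − 1ξ → 13.2 = 41.38 − 1ξ, giving ξ = 28.18 mol/min.
Outlet amounts (n = n₀ + ν ξ):
  A: 119.6 − 1(28.18) = 91.45
  C: 41.38 − 1(28.18) = 13.2
  B: 0 + 2(28.18) = 56.35
Total out = 91.45 + 13.2 + 56.35 = 161 mol/min.

161 mol/min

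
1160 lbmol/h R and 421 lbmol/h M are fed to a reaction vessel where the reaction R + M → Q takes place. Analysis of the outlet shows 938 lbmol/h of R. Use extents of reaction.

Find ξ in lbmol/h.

For R: n = n₀ − 1ξ → 938 = 1160 − 1ξ, giving ξ = 222 lbmol/h.
Outlet amounts (n = n₀ + ν ξ):
  R: 1160 − 1(222) = 938
  M: 421 − 1(222) = 199
  Q: 0 + 1(222) = 222

ξ = 222 lbmol/h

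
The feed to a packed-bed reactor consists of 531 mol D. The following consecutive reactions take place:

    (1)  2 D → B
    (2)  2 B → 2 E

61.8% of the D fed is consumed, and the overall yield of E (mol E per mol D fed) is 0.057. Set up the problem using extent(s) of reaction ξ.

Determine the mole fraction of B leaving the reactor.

0.365

Conversion of D: D consumed = 2ξ₁ = 0.618 × 531 → ξ₁ = 164.1 mol.
Yield of E: 2ξ₂ / 531 = 0.057 → ξ₂ = 15.13 mol.
Outlet amounts (n = n₀ + Σ ν·ξ):
  D: 531 − 2(164.1) = 202.8
  B: 0 + 1(164.1) − 2(15.13) = 133.8
  E: 0 + 2(15.13) = 30.27
Total out = 366.9 mol; y_B = 133.8 / 366.9 = 0.3647.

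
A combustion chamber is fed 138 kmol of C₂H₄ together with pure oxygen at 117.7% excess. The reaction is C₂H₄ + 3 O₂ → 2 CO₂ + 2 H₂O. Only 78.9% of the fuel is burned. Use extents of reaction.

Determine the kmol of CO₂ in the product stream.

Stoichiometric O₂ = 3 × 138 = 414 kmol; O₂ fed = 414 × 2.177 = 901.3 kmol.
Fuel reacted = 0.789 × 138 → ξ = 108.9 kmol.
Outlet (n = n₀ + ν ξ):
  C₂H₄: 138 − 1(108.9) = 29.12
  O₂: 901.3 − 3(108.9) = 574.6
  CO₂: 0 + 2(108.9) = 217.8
  H₂O: 0 + 2(108.9) = 217.8

218 kmol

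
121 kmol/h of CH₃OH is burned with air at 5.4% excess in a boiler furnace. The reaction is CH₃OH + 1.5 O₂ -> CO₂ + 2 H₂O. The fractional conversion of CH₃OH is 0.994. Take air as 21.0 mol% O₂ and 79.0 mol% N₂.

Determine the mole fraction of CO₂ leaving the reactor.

Stoichiometric O₂ = 1.5 × 121 = 181.5 kmol/h; O₂ fed = 181.5 × 1.054 = 191.3 kmol/h.
N₂ fed = 191.3 × 79/21 = 719.7 kmol/h.
Fuel reacted = 0.994 × 121 → ξ = 120.3 kmol/h.
Outlet (n = n₀ + ν ξ):
  CH₃OH: 121 − 1(120.3) = 0.726
  O₂: 191.3 − 1.5(120.3) = 10.89
  N₂: 719.7 (inert)
  CO₂: 0 + 1(120.3) = 120.3
  H₂O: 0 + 2(120.3) = 240.5
Total out = 1092 kmol/h; y_CO₂ = 120.3 / 1092 = 0.1101.

0.11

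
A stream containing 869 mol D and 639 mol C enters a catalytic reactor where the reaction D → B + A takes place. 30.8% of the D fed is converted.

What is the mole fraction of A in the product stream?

0.151

D reacted = 0.308 × 869 = 267.7 mol; ν_D = −1, so ξ = 267.7/1 = 267.7 mol.
Outlet amounts (n = n₀ + ν ξ):
  D: 869 − 1(267.7) = 601.3
  B: 0 + 1(267.7) = 267.7
  A: 0 + 1(267.7) = 267.7
  C: 639 (inert)
Total out = 1776 mol; y_A = 267.7 / 1776 = 0.1507.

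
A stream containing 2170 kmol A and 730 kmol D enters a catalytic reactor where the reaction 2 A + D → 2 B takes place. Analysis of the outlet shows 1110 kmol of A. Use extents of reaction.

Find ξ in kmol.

For A: n = n₀ − 2ξ → 1110 = 2170 − 2ξ, giving ξ = 530 kmol.
Outlet amounts (n = n₀ + ν ξ):
  A: 2170 − 2(530) = 1110
  D: 730 − 1(530) = 200
  B: 0 + 2(530) = 1060

ξ = 530 kmol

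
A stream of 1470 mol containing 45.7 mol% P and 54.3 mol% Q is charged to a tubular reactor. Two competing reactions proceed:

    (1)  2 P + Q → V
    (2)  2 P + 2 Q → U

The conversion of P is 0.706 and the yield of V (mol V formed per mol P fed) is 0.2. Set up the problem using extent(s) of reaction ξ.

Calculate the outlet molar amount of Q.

458 mol

Yield of V: 1ξ₁ / 671.8 = 0.2 → ξ₁ = 134.4 mol.
Conversion of P: 2ξ₁ + 2ξ₂ = 0.706 × 671.8 = 474.3 → ξ₂ = 102.8 mol.
Outlet amounts (n = n₀ + Σ ν·ξ):
  P: 671.8 − 2(134.4) − 2(102.8) = 197.5
  Q: 798.2 − 1(134.4) − 2(102.8) = 458.3
  V: 0 + 1(134.4) = 134.4
  U: 0 + 1(102.8) = 102.8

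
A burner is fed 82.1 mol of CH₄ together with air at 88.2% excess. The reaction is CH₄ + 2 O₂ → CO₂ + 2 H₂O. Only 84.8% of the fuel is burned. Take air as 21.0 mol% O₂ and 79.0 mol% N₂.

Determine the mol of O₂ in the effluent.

170 mol

Stoichiometric O₂ = 2 × 82.1 = 164.2 mol; O₂ fed = 164.2 × 1.882 = 309 mol.
N₂ fed = 309 × 79/21 = 1163 mol.
Fuel reacted = 0.848 × 82.1 → ξ = 69.62 mol.
Outlet (n = n₀ + ν ξ):
  CH₄: 82.1 − 1(69.62) = 12.48
  O₂: 309 − 2(69.62) = 169.8
  N₂: 1163 (inert)
  CO₂: 0 + 1(69.62) = 69.62
  H₂O: 0 + 2(69.62) = 139.2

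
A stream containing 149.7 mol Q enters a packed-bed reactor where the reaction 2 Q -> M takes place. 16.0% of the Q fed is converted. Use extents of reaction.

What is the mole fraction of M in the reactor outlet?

Q reacted = 0.16 × 149.7 = 23.95 mol; ν_Q = −2, so ξ = 23.95/2 = 11.98 mol.
Outlet amounts (n = n₀ + ν ξ):
  Q: 149.7 − 2(11.98) = 125.7
  M: 0 + 1(11.98) = 11.98
Total out = 137.7 mol; y_M = 11.98 / 137.7 = 0.08696.

0.087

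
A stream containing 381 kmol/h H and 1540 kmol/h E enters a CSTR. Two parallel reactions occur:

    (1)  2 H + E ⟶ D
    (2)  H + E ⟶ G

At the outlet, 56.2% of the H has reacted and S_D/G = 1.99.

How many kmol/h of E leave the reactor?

1410 kmol/h

Conversion of H: H consumed = 0.562 × 381 = 214.1 kmol/h = 2ξ₁ + 1ξ₂.
Selectivity: 1ξ₁ / (1ξ₂) = 1.99 → ξ₁ = 1.99 ξ₂.
Substitute: (2·1.99 + 1) ξ₂ = 214.1 → ξ₂ = 43 kmol/h, ξ₁ = 85.56 kmol/h.
Outlet amounts (n = n₀ + Σ ν·ξ):
  H: 381 − 2(85.56) − 1(43) = 166.9
  E: 1540 − 1(85.56) − 1(43) = 1411
  D: 0 + 1(85.56) = 85.56
  G: 0 + 1(43) = 43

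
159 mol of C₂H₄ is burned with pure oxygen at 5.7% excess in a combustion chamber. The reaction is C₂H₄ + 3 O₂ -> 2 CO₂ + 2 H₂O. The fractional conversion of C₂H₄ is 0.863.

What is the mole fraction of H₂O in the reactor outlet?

Stoichiometric O₂ = 3 × 159 = 477 mol; O₂ fed = 477 × 1.057 = 504.2 mol.
Fuel reacted = 0.863 × 159 → ξ = 137.2 mol.
Outlet (n = n₀ + ν ξ):
  C₂H₄: 159 − 1(137.2) = 21.78
  O₂: 504.2 − 3(137.2) = 92.54
  CO₂: 0 + 2(137.2) = 274.4
  H₂O: 0 + 2(137.2) = 274.4
Total out = 663.2 mol; y_H₂O = 274.4 / 663.2 = 0.4138.

0.414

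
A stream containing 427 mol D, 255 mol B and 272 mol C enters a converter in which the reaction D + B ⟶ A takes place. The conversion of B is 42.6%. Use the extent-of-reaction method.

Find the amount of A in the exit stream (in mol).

B reacted = 0.426 × 255 = 108.6 mol; ν_B = −1, so ξ = 108.6/1 = 108.6 mol.
Outlet amounts (n = n₀ + ν ξ):
  D: 427 − 1(108.6) = 318.4
  B: 255 − 1(108.6) = 146.4
  A: 0 + 1(108.6) = 108.6
  C: 272 (inert)

109 mol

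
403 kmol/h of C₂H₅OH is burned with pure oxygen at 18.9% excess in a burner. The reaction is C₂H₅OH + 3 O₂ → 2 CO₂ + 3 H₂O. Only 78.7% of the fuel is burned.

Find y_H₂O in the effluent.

Stoichiometric O₂ = 3 × 403 = 1209 kmol/h; O₂ fed = 1209 × 1.189 = 1438 kmol/h.
Fuel reacted = 0.787 × 403 → ξ = 317.2 kmol/h.
Outlet (n = n₀ + ν ξ):
  C₂H₅OH: 403 − 1(317.2) = 85.84
  O₂: 1438 − 3(317.2) = 486
  CO₂: 0 + 2(317.2) = 634.3
  H₂O: 0 + 3(317.2) = 951.5
Total out = 2158 kmol/h; y_H₂O = 951.5 / 2158 = 0.441.

0.441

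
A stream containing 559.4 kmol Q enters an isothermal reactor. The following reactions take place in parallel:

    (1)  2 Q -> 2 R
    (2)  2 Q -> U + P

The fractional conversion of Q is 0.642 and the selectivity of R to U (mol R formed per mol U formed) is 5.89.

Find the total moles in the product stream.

559 kmol

Conversion of Q: Q consumed = 0.642 × 559.4 = 359.1 kmol = 2ξ₁ + 2ξ₂.
Selectivity: 2ξ₁ / (1ξ₂) = 5.89 → ξ₁ = 2.945 ξ₂.
Substitute: (2·2.945 + 2) ξ₂ = 359.1 → ξ₂ = 45.52 kmol, ξ₁ = 134 kmol.
Outlet amounts (n = n₀ + Σ ν·ξ):
  Q: 559.4 − 2(134) − 2(45.52) = 200.3
  R: 0 + 2(134) = 268.1
  U: 0 + 1(45.52) = 45.52
  P: 0 + 1(45.52) = 45.52
Total out = 200.3 + 268.1 + 45.52 + 45.52 = 559.4 kmol.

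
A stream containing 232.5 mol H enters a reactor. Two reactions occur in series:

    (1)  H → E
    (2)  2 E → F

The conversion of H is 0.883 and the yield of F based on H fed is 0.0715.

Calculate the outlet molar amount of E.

Conversion of H: H consumed = 1ξ₁ = 0.883 × 232.5 → ξ₁ = 205.3 mol.
Yield of F: 1ξ₂ / 232.5 = 0.0715 → ξ₂ = 16.62 mol.
Outlet amounts (n = n₀ + Σ ν·ξ):
  H: 232.5 − 1(205.3) = 27.2
  E: 0 + 1(205.3) − 2(16.62) = 172.1
  F: 0 + 1(16.62) = 16.62

172 mol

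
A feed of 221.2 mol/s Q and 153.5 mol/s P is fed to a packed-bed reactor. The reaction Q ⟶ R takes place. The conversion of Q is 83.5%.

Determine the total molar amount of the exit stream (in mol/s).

375 mol/s

Q reacted = 0.835 × 221.2 = 184.7 mol/s; ν_Q = −1, so ξ = 184.7/1 = 184.7 mol/s.
Outlet amounts (n = n₀ + ν ξ):
  Q: 221.2 − 1(184.7) = 36.5
  R: 0 + 1(184.7) = 184.7
  P: 153.5 (inert)
Total out = 36.5 + 184.7 + 153.5 = 374.7 mol/s.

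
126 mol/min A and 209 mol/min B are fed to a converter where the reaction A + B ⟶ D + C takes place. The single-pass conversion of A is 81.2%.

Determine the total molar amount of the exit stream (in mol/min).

A reacted = 0.812 × 126 = 102.3 mol/min; ν_A = −1, so ξ = 102.3/1 = 102.3 mol/min.
Outlet amounts (n = n₀ + ν ξ):
  A: 126 − 1(102.3) = 23.69
  B: 209 − 1(102.3) = 106.7
  D: 0 + 1(102.3) = 102.3
  C: 0 + 1(102.3) = 102.3
Total out = 23.69 + 106.7 + 102.3 + 102.3 = 335 mol/min.

335 mol/min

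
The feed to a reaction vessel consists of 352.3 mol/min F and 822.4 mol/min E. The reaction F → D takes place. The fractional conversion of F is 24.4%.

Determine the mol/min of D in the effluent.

86 mol/min

F reacted = 0.244 × 352.3 = 85.96 mol/min; ν_F = −1, so ξ = 85.96/1 = 85.96 mol/min.
Outlet amounts (n = n₀ + ν ξ):
  F: 352.3 − 1(85.96) = 266.3
  D: 0 + 1(85.96) = 85.96
  E: 822.4 (inert)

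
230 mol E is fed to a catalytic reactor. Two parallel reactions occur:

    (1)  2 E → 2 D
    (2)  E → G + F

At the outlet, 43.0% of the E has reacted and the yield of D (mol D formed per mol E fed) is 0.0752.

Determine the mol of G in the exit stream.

81.6 mol

Yield of D: 2ξ₁ / 230 = 0.0752 → ξ₁ = 8.648 mol.
Conversion of E: 2ξ₁ + 1ξ₂ = 0.43 × 230 = 98.9 → ξ₂ = 81.6 mol.
Outlet amounts (n = n₀ + Σ ν·ξ):
  E: 230 − 2(8.648) − 1(81.6) = 131.1
  D: 0 + 2(8.648) = 17.3
  G: 0 + 1(81.6) = 81.6
  F: 0 + 1(81.6) = 81.6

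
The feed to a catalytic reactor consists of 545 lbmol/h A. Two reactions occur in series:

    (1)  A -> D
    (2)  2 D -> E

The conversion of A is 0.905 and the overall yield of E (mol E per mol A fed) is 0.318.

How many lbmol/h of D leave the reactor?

147 lbmol/h

Conversion of A: A consumed = 1ξ₁ = 0.905 × 545 → ξ₁ = 493.2 lbmol/h.
Yield of E: 1ξ₂ / 545 = 0.318 → ξ₂ = 173.3 lbmol/h.
Outlet amounts (n = n₀ + Σ ν·ξ):
  A: 545 − 1(493.2) = 51.77
  D: 0 + 1(493.2) − 2(173.3) = 146.6
  E: 0 + 1(173.3) = 173.3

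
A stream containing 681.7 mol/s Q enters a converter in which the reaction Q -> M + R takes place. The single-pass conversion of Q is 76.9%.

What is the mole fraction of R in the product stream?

0.435

Q reacted = 0.769 × 681.7 = 524.2 mol/s; ν_Q = −1, so ξ = 524.2/1 = 524.2 mol/s.
Outlet amounts (n = n₀ + ν ξ):
  Q: 681.7 − 1(524.2) = 157.5
  M: 0 + 1(524.2) = 524.2
  R: 0 + 1(524.2) = 524.2
Total out = 1206 mol/s; y_R = 524.2 / 1206 = 0.4347.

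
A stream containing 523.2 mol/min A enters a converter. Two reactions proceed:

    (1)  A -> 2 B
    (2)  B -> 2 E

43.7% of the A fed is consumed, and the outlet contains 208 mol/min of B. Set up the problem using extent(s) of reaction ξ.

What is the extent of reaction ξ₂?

ξ₂ = 249 mol/min

Conversion of A: A consumed = 1ξ₁ = 0.437 × 523.2 → ξ₁ = 228.6 mol/min.
B balance: n_B = 0 + 2ξ₁ − 1ξ₂ = 208 → ξ₂ = (2·228.6 − 208)/1 = 249.3 mol/min.
Outlet amounts (n = n₀ + Σ ν·ξ):
  A: 523.2 − 1(228.6) = 294.6
  B: 0 + 2(228.6) − 1(249.3) = 208
  E: 0 + 2(249.3) = 498.6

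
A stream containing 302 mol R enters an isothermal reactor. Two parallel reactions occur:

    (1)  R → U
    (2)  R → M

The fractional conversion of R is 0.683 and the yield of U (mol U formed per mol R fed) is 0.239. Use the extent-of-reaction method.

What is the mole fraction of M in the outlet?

0.444

Yield of U: 1ξ₁ / 302 = 0.239 → ξ₁ = 72.18 mol.
Conversion of R: 1ξ₁ + 1ξ₂ = 0.683 × 302 = 206.3 → ξ₂ = 134.1 mol.
Outlet amounts (n = n₀ + Σ ν·ξ):
  R: 302 − 1(72.18) − 1(134.1) = 95.73
  U: 0 + 1(72.18) = 72.18
  M: 0 + 1(134.1) = 134.1
Total out = 302 mol; y_M = 134.1 / 302 = 0.444.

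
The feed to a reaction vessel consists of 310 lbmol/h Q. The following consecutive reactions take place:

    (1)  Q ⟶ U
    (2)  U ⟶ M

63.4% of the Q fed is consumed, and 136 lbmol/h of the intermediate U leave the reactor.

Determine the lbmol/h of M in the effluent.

60.5 lbmol/h

Conversion of Q: Q consumed = 1ξ₁ = 0.634 × 310 → ξ₁ = 196.5 lbmol/h.
U balance: n_U = 0 + 1ξ₁ − 1ξ₂ = 136 → ξ₂ = (1·196.5 − 136)/1 = 60.54 lbmol/h.
Outlet amounts (n = n₀ + Σ ν·ξ):
  Q: 310 − 1(196.5) = 113.5
  U: 0 + 1(196.5) − 1(60.54) = 136
  M: 0 + 1(60.54) = 60.54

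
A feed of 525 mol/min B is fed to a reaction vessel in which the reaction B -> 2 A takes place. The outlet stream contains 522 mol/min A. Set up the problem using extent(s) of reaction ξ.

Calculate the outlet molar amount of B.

264 mol/min

For A: n = n₀ + 2ξ → 522 = 0 + 2ξ, giving ξ = 261 mol/min.
Outlet amounts (n = n₀ + ν ξ):
  B: 525 − 1(261) = 264
  A: 0 + 2(261) = 522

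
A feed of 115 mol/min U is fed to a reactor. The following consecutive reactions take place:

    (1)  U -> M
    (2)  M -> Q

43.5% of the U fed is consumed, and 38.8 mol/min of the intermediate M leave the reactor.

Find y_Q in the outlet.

Conversion of U: U consumed = 1ξ₁ = 0.435 × 115 → ξ₁ = 50.02 mol/min.
M balance: n_M = 0 + 1ξ₁ − 1ξ₂ = 38.8 → ξ₂ = (1·50.02 − 38.8)/1 = 11.23 mol/min.
Outlet amounts (n = n₀ + Σ ν·ξ):
  U: 115 − 1(50.02) = 64.97
  M: 0 + 1(50.02) − 1(11.23) = 38.8
  Q: 0 + 1(11.23) = 11.23
Total out = 115 mol/min; y_Q = 11.23 / 115 = 0.09761.

0.0976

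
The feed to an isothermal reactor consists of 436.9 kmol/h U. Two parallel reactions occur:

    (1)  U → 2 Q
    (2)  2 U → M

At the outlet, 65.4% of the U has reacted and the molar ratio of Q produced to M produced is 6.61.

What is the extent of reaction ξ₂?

Conversion of U: U consumed = 0.654 × 436.9 = 285.7 kmol/h = 1ξ₁ + 2ξ₂.
Selectivity: 2ξ₁ / (1ξ₂) = 6.61 → ξ₁ = 3.305 ξ₂.
Substitute: (1·3.305 + 2) ξ₂ = 285.7 → ξ₂ = 53.86 kmol/h, ξ₁ = 178 kmol/h.
Outlet amounts (n = n₀ + Σ ν·ξ):
  U: 436.9 − 1(178) − 2(53.86) = 151.2
  Q: 0 + 2(178) = 356
  M: 0 + 1(53.86) = 53.86

ξ₂ = 53.9 kmol/h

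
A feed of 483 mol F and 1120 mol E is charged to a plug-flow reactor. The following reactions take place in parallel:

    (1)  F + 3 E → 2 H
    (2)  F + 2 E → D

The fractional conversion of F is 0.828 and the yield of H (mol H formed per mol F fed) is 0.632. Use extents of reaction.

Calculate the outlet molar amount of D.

247 mol

Yield of H: 2ξ₁ / 483 = 0.632 → ξ₁ = 152.6 mol.
Conversion of F: 1ξ₁ + 1ξ₂ = 0.828 × 483 = 399.9 → ξ₂ = 247.3 mol.
Outlet amounts (n = n₀ + Σ ν·ξ):
  F: 483 − 1(152.6) − 1(247.3) = 83.08
  E: 1120 − 3(152.6) − 2(247.3) = 167.5
  H: 0 + 2(152.6) = 305.3
  D: 0 + 1(247.3) = 247.3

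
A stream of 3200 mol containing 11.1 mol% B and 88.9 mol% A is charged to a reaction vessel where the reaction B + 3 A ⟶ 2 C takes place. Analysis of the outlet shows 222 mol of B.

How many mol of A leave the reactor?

2450 mol

For B: n = n₀ − 1ξ → 222 = 355.2 − 1ξ, giving ξ = 133.2 mol.
Outlet amounts (n = n₀ + ν ξ):
  B: 355.2 − 1(133.2) = 222
  A: 2845 − 3(133.2) = 2445
  C: 0 + 2(133.2) = 266.4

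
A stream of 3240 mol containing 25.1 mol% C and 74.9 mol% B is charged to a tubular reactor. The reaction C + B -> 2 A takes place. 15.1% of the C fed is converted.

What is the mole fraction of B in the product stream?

C reacted = 0.151 × 813.2 = 122.8 mol; ν_C = −1, so ξ = 122.8/1 = 122.8 mol.
Outlet amounts (n = n₀ + ν ξ):
  C: 813.2 − 1(122.8) = 690.4
  B: 2427 − 1(122.8) = 2304
  A: 0 + 2(122.8) = 245.6
Total out = 3240 mol; y_B = 2304 / 3240 = 0.7111.

0.711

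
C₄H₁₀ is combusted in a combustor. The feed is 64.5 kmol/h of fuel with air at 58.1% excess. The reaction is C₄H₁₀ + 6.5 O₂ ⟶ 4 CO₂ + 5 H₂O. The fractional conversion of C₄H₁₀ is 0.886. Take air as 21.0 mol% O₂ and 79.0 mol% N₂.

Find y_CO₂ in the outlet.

0.0691

Stoichiometric O₂ = 6.5 × 64.5 = 419.2 kmol/h; O₂ fed = 419.2 × 1.581 = 662.8 kmol/h.
N₂ fed = 662.8 × 79/21 = 2494 kmol/h.
Fuel reacted = 0.886 × 64.5 → ξ = 57.15 kmol/h.
Outlet (n = n₀ + ν ξ):
  C₄H₁₀: 64.5 − 1(57.15) = 7.353
  O₂: 662.8 − 6.5(57.15) = 291.4
  N₂: 2494 (inert)
  CO₂: 0 + 4(57.15) = 228.6
  H₂O: 0 + 5(57.15) = 285.7
Total out = 3307 kmol/h; y_CO₂ = 228.6 / 3307 = 0.06913.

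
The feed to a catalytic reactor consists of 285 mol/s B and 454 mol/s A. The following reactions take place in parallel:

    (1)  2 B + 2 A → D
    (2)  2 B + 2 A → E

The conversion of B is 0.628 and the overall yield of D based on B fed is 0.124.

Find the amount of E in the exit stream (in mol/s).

Yield of D: 1ξ₁ / 285 = 0.124 → ξ₁ = 35.34 mol/s.
Conversion of B: 2ξ₁ + 2ξ₂ = 0.628 × 285 = 179 → ξ₂ = 54.15 mol/s.
Outlet amounts (n = n₀ + Σ ν·ξ):
  B: 285 − 2(35.34) − 2(54.15) = 106
  A: 454 − 2(35.34) − 2(54.15) = 275
  D: 0 + 1(35.34) = 35.34
  E: 0 + 1(54.15) = 54.15

54.1 mol/s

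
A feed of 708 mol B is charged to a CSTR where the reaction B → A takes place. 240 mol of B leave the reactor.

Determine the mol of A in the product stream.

468 mol

For B: n = n₀ − 1ξ → 240 = 708 − 1ξ, giving ξ = 468 mol.
Outlet amounts (n = n₀ + ν ξ):
  B: 708 − 1(468) = 240
  A: 0 + 1(468) = 468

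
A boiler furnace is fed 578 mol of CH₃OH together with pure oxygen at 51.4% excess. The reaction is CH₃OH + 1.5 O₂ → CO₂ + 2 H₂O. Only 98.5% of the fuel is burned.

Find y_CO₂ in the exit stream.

0.262

Stoichiometric O₂ = 1.5 × 578 = 867 mol; O₂ fed = 867 × 1.514 = 1313 mol.
Fuel reacted = 0.985 × 578 → ξ = 569.3 mol.
Outlet (n = n₀ + ν ξ):
  CH₃OH: 578 − 1(569.3) = 8.67
  O₂: 1313 − 1.5(569.3) = 458.6
  CO₂: 0 + 1(569.3) = 569.3
  H₂O: 0 + 2(569.3) = 1139
Total out = 2175 mol; y_CO₂ = 569.3 / 2175 = 0.2617.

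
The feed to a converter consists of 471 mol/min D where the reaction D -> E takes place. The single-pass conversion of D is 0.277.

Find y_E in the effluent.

0.277

D reacted = 0.277 × 471 = 130.5 mol/min; ν_D = −1, so ξ = 130.5/1 = 130.5 mol/min.
Outlet amounts (n = n₀ + ν ξ):
  D: 471 − 1(130.5) = 340.5
  E: 0 + 1(130.5) = 130.5
Total out = 471 mol/min; y_E = 130.5 / 471 = 0.277.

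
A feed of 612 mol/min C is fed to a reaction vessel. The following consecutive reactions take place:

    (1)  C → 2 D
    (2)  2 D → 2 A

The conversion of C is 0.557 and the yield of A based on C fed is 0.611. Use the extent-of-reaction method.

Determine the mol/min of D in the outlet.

Conversion of C: C consumed = 1ξ₁ = 0.557 × 612 → ξ₁ = 340.9 mol/min.
Yield of A: 2ξ₂ / 612 = 0.611 → ξ₂ = 187 mol/min.
Outlet amounts (n = n₀ + Σ ν·ξ):
  C: 612 − 1(340.9) = 271.1
  D: 0 + 2(340.9) − 2(187) = 307.8
  A: 0 + 2(187) = 373.9

308 mol/min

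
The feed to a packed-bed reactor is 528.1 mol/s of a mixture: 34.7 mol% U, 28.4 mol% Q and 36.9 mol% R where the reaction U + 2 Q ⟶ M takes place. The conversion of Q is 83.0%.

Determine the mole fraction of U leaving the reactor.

0.3

Q reacted = 0.83 × 150 = 124.5 mol/s; ν_Q = −2, so ξ = 124.5/2 = 62.24 mol/s.
Outlet amounts (n = n₀ + ν ξ):
  U: 183.3 − 1(62.24) = 121
  Q: 150 − 2(62.24) = 25.5
  M: 0 + 1(62.24) = 62.24
  R: 194.9 (inert)
Total out = 403.6 mol/s; y_U = 121 / 403.6 = 0.2998.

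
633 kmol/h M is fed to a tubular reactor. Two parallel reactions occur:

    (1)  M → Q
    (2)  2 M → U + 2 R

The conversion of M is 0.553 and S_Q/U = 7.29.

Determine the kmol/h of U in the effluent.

Conversion of M: M consumed = 0.553 × 633 = 350 kmol/h = 1ξ₁ + 2ξ₂.
Selectivity: 1ξ₁ / (1ξ₂) = 7.29 → ξ₁ = 7.29 ξ₂.
Substitute: (1·7.29 + 2) ξ₂ = 350 → ξ₂ = 37.68 kmol/h, ξ₁ = 274.7 kmol/h.
Outlet amounts (n = n₀ + Σ ν·ξ):
  M: 633 − 1(274.7) − 2(37.68) = 283
  Q: 0 + 1(274.7) = 274.7
  U: 0 + 1(37.68) = 37.68
  R: 0 + 2(37.68) = 75.36

37.7 kmol/h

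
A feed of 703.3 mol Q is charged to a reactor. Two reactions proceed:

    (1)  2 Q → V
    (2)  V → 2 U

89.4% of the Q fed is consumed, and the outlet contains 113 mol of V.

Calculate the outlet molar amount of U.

403 mol

Conversion of Q: Q consumed = 2ξ₁ = 0.894 × 703.3 → ξ₁ = 314.4 mol.
V balance: n_V = 0 + 1ξ₁ − 1ξ₂ = 113 → ξ₂ = (1·314.4 − 113)/1 = 201.4 mol.
Outlet amounts (n = n₀ + Σ ν·ξ):
  Q: 703.3 − 2(314.4) = 74.55
  V: 0 + 1(314.4) − 1(201.4) = 113
  U: 0 + 2(201.4) = 402.8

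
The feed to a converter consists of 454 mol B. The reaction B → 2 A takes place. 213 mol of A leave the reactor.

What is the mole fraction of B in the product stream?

For A: n = n₀ + 2ξ → 213 = 0 + 2ξ, giving ξ = 106.5 mol.
Outlet amounts (n = n₀ + ν ξ):
  B: 454 − 1(106.5) = 347.5
  A: 0 + 2(106.5) = 213
Total out = 560.5 mol; y_B = 347.5 / 560.5 = 0.62.

0.62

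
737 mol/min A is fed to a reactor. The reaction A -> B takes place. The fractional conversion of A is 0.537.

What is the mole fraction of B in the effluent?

0.537

A reacted = 0.537 × 737 = 395.8 mol/min; ν_A = −1, so ξ = 395.8/1 = 395.8 mol/min.
Outlet amounts (n = n₀ + ν ξ):
  A: 737 − 1(395.8) = 341.2
  B: 0 + 1(395.8) = 395.8
Total out = 737 mol/min; y_B = 395.8 / 737 = 0.537.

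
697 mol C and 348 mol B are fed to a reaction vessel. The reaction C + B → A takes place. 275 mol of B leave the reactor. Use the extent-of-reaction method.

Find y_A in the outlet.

For B: n = n₀ − 1ξ → 275 = 348 − 1ξ, giving ξ = 73 mol.
Outlet amounts (n = n₀ + ν ξ):
  C: 697 − 1(73) = 624
  B: 348 − 1(73) = 275
  A: 0 + 1(73) = 73
Total out = 972 mol; y_A = 73 / 972 = 0.0751.

0.0751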